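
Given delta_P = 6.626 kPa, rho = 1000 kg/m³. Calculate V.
Formula: V = \sqrt{\frac{2 \Delta P}{\rho}}
V = √(2·(6.626·1000)/1000) = 3.64 m/s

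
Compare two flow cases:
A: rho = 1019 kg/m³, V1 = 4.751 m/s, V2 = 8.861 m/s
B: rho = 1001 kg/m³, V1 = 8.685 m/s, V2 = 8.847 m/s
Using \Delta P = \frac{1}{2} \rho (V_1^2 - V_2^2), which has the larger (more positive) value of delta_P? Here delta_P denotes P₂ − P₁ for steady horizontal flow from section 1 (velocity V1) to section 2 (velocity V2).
delta_P(A) = -28.5 kPa, delta_P(B) = -1.422 kPa. Answer: B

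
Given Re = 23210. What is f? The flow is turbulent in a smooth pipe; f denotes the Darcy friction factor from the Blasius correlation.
Formula: f = \frac{0.316}{Re^{0.25}}
f = 0.316/23210^0.25 = 0.0256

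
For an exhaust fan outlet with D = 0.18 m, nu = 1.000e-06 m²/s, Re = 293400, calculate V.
Formula: Re = \frac{V D}{\nu}
Substituting knowns: 293400 = V·0.18/1.000e-06
Solving for V: V = 293400·1.000e-06/0.18 = 1.63 m/s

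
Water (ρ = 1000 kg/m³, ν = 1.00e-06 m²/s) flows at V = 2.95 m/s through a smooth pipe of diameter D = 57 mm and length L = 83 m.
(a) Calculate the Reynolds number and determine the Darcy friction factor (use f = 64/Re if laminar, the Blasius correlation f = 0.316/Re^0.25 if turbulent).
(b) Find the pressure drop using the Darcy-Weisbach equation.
(a) Re = V·D/ν = 2.95·0.057/1.00e-06 = 168150 → turbulent (Re > 4000); f = 0.316/Re^0.25 = 0.316/168150^0.25 = 0.015605 (Blasius is strictly valid for Re ≲ 1e5; used here as the smooth-pipe estimate the problem specifies)
(b) Darcy-Weisbach: ΔP = f·(L/D)·½ρV²/1000 = 0.015605·(83/0.057)·½·1000·2.95²/1000 = 98.87 kPa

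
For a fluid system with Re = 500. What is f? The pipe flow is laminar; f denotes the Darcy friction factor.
Formula: f = \frac{64}{Re}
f = 64/500 = 0.128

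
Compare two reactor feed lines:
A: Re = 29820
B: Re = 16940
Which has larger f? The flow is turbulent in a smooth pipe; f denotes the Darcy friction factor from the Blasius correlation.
f(A) = 0.02405, f(B) = 0.0277. Answer: B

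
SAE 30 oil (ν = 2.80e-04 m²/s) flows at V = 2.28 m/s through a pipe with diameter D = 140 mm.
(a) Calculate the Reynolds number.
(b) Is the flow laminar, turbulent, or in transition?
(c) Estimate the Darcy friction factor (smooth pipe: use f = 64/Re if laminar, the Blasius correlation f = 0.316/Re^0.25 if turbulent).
(a) Re = V·D/ν = 2.28·0.14/2.80e-04 = 1140
(b) Flow regime: laminar (Re < 2300)
(c) Friction factor: f = 64/Re = 64/1140 = 0.05614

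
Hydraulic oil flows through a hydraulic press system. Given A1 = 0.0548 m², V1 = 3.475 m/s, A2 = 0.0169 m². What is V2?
Formula: V_2 = \frac{A_1 V_1}{A_2}
V2 = 0.0548·3.475/0.0169 = 11.27 m/s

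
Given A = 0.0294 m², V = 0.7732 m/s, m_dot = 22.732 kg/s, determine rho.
Formula: \dot{m} = \rho A V
Substituting knowns: 22.732 = rho·0.0294·0.7732
Solving for rho: rho = 22.732/(0.0294·0.7732) = 1000 kg/m³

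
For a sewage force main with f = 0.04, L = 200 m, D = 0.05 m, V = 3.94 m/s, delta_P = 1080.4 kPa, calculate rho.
Formula: \Delta P = f \frac{L}{D} \frac{\rho V^2}{2}
Substituting knowns: 1080.4 = 0.04·(200/0.05)·0.5·rho·3.94²/1000
Solving for rho: rho = (1080.4·1000)/(0.04·(200/0.05)·0.5·3.94²) = 870 kg/m³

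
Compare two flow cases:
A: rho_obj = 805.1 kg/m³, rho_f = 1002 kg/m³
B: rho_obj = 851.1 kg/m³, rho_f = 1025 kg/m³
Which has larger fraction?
fraction(A) = 0.8035, fraction(B) = 0.8303. Answer: B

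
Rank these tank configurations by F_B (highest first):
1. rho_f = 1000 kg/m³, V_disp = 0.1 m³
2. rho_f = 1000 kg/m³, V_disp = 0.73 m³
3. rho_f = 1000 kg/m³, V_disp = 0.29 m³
Case 1: F_B = 981 N
Case 2: F_B = 7161 N
Case 3: F_B = 2845 N
Ranking (highest first): 2, 3, 1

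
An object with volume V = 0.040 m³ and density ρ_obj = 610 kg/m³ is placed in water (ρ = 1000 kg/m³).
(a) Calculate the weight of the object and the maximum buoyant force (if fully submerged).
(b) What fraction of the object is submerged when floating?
(a) W=rho_obj*g*V=610*9.81*0.040=239.4 N; F_B(max)=rho*g*V=1000*9.81*0.040=392.4 N
(b) Floating fraction=rho_obj/rho=610/1000=0.610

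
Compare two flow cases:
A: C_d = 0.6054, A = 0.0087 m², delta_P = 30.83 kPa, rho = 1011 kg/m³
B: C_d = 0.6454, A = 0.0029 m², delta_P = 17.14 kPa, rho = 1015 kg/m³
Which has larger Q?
Q(A) = 41.13 L/s, Q(B) = 10.88 L/s. Answer: A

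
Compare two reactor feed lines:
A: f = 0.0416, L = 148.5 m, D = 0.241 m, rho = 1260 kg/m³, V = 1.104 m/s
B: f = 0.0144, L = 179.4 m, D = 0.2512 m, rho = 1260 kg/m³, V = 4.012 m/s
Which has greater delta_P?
delta_P(A) = 19.68 kPa, delta_P(B) = 104.3 kPa. Answer: B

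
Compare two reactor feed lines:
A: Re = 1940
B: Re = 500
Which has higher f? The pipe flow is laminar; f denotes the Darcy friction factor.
f(A) = 0.03299, f(B) = 0.128. Answer: B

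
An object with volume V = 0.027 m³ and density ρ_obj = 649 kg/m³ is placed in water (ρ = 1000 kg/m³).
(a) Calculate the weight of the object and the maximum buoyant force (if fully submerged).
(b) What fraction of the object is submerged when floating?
(a) W=rho_obj*g*V=649*9.81*0.027=171.9 N; F_B(max)=rho*g*V=1000*9.81*0.027=264.9 N
(b) Floating fraction=rho_obj/rho=649/1000=0.649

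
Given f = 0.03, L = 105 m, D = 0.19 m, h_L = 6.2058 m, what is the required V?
Formula: h_L = f \frac{L}{D} \frac{V^2}{2g}
Substituting knowns: 6.2058 = 0.03·(105/0.19)·V²/(2·9.81)
Solving for V: V = √(6.2058·2·9.81/(0.03·(105/0.19))) = 2.71 m/s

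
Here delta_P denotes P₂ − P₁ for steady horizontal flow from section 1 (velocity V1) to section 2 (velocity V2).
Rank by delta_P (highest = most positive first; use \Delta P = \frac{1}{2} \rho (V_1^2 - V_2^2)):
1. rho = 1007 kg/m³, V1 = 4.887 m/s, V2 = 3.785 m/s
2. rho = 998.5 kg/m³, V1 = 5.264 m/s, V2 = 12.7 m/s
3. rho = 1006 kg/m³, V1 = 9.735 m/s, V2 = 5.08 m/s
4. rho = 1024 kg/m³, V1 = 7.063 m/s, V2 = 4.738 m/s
Case 1: delta_P = 4.812 kPa
Case 2: delta_P = -66.69 kPa
Case 3: delta_P = 34.69 kPa
Case 4: delta_P = 14.05 kPa
Ranking (highest first): 3, 4, 1, 2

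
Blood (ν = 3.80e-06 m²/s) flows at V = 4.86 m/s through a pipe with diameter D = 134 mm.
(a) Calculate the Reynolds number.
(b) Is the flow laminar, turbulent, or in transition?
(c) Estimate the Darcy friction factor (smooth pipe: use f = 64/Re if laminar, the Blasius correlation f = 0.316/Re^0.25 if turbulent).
(a) Re = V·D/ν = 4.86·0.134/3.80e-06 = 171380
(b) Flow regime: turbulent (Re > 4000)
(c) Friction factor: f = 0.316/Re^0.25 = 0.316/171380^0.25 = 0.01553 (Blasius is strictly valid for Re ≲ 1e5; used here as the smooth-pipe estimate the problem specifies)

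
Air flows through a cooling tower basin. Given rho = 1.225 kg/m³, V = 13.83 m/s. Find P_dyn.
Formula: P_{dyn} = \frac{1}{2} \rho V^2
P_dyn = 0.5·1.225·13.83²/1000 = 0.1172 kPa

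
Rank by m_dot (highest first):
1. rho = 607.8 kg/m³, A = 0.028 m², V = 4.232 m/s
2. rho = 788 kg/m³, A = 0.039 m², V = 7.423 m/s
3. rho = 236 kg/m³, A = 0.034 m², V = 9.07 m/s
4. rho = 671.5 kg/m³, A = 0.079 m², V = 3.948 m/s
Case 1: m_dot = 72.02 kg/s
Case 2: m_dot = 228.1 kg/s
Case 3: m_dot = 72.78 kg/s
Case 4: m_dot = 209.4 kg/s
Ranking (highest first): 2, 4, 3, 1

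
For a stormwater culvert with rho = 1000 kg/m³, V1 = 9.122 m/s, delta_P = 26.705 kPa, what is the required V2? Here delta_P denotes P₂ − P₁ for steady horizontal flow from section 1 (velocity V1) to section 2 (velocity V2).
Formula: \Delta P = \frac{1}{2} \rho (V_1^2 - V_2^2)
Substituting knowns: 26.705 = 0.5·1000·(9.122² − V2²)/1000
Solving for V2: V2 = √(9.122² − 2·(26.705·1000)/1000) = 5.459 m/s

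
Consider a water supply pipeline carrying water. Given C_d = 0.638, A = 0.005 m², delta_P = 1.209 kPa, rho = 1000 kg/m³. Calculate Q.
Formula: Q = C_d A \sqrt{\frac{2 \Delta P}{\rho}}
Q = 0.638·0.005·√(2·(1.209·1000)/1000)·1000 = 4.96 L/s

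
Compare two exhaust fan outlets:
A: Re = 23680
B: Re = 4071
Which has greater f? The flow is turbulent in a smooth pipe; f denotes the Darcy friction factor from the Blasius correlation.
f(A) = 0.02547, f(B) = 0.03956. Answer: B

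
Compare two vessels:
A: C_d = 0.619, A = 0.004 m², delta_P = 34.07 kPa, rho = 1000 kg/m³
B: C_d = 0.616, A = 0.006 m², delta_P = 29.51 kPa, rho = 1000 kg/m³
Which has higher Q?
Q(A) = 20.44 L/s, Q(B) = 28.39 L/s. Answer: B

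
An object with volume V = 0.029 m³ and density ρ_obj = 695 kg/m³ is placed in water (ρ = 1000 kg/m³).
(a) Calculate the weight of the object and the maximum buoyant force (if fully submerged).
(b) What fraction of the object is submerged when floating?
(a) W=rho_obj*g*V=695*9.81*0.029=197.7 N; F_B(max)=rho*g*V=1000*9.81*0.029=284.5 N
(b) Floating fraction=rho_obj/rho=695/1000=0.695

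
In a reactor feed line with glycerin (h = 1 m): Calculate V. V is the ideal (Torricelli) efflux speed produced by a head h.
Formula: V = \sqrt{2 g h}
V = √(2·9.81·1) = 4.429 m/s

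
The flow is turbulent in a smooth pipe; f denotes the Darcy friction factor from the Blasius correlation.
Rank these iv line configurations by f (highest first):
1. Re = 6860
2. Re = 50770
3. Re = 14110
Case 1: f = 0.03472
Case 2: f = 0.02105
Case 3: f = 0.02899
Ranking (highest first): 1, 3, 2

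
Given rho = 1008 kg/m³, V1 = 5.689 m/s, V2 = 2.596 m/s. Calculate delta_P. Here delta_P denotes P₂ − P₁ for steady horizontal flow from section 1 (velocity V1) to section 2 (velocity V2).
Formula: \Delta P = \frac{1}{2} \rho (V_1^2 - V_2^2)
delta_P = 0.5·1008·(5.689² − 2.596²)/1000 = 12.92 kPa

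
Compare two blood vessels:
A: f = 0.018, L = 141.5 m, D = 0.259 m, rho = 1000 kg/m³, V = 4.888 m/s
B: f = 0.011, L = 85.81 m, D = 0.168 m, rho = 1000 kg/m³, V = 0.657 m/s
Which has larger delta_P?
delta_P(A) = 117.5 kPa, delta_P(B) = 1.213 kPa. Answer: A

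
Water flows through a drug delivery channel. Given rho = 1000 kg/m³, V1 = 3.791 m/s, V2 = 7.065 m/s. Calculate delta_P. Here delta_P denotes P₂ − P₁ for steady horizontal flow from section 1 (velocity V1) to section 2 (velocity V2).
Formula: \Delta P = \frac{1}{2} \rho (V_1^2 - V_2^2)
delta_P = 0.5·1000·(3.791² − 7.065²)/1000 = -17.77 kPa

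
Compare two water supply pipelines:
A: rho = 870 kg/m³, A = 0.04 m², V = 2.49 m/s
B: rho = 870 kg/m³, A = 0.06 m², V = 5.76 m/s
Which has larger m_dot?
m_dot(A) = 86.65 kg/s, m_dot(B) = 300.7 kg/s. Answer: B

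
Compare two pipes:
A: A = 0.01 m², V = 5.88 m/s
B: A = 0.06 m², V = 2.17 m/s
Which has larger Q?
Q(A) = 58.8 L/s, Q(B) = 130.2 L/s. Answer: B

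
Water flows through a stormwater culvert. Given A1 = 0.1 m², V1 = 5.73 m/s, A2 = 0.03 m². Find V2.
Formula: V_2 = \frac{A_1 V_1}{A_2}
V2 = 0.1·5.73/0.03 = 19.1 m/s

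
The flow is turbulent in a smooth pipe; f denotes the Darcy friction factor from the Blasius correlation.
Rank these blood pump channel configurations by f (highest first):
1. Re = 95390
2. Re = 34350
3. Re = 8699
Case 1: f = 0.01798
Case 2: f = 0.02321
Case 3: f = 0.03272
Ranking (highest first): 3, 2, 1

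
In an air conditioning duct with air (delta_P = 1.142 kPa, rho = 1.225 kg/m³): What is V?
Formula: V = \sqrt{\frac{2 \Delta P}{\rho}}
V = √(2·(1.142·1000)/1.225) = 43.18 m/s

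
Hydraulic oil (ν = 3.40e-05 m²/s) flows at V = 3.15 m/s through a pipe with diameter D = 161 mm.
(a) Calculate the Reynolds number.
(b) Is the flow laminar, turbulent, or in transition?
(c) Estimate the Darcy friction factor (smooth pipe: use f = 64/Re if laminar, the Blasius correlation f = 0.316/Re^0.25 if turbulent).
(a) Re = V·D/ν = 3.15·0.161/3.40e-05 = 14916
(b) Flow regime: turbulent (Re > 4000)
(c) Friction factor: f = 0.316/Re^0.25 = 0.316/14916^0.25 = 0.02859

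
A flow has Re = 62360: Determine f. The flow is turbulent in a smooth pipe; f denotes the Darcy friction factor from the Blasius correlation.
Formula: f = \frac{0.316}{Re^{0.25}}
f = 0.316/62360^0.25 = 0.02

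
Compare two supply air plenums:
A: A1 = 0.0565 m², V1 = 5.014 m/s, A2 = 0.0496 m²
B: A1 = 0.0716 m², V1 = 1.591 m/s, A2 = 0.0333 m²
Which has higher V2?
V2(A) = 5.712 m/s, V2(B) = 3.421 m/s. Answer: A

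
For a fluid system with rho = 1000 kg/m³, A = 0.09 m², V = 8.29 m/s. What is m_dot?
Formula: \dot{m} = \rho A V
m_dot = 1000·0.09·8.29 = 746.1 kg/s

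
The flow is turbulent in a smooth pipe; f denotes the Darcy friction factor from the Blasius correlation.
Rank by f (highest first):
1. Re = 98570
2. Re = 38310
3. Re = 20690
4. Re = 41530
Case 1: f = 0.01783
Case 2: f = 0.02259
Case 3: f = 0.02635
Case 4: f = 0.02214
Ranking (highest first): 3, 2, 4, 1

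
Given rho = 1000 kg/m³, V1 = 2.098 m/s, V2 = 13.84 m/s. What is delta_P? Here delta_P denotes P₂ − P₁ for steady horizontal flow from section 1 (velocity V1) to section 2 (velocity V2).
Formula: \Delta P = \frac{1}{2} \rho (V_1^2 - V_2^2)
delta_P = 0.5·1000·(2.098² − 13.84²)/1000 = -93.57 kPa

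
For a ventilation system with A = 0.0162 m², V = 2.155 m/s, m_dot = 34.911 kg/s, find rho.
Formula: \dot{m} = \rho A V
Substituting knowns: 34.911 = rho·0.0162·2.155
Solving for rho: rho = 34.911/(0.0162·2.155) = 1000 kg/m³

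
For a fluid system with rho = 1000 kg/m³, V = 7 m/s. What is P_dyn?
Formula: P_{dyn} = \frac{1}{2} \rho V^2
P_dyn = 0.5·1000·7²/1000 = 24.5 kPa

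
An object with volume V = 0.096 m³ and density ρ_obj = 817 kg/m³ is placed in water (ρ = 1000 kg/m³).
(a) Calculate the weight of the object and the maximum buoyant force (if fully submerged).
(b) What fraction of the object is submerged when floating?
(a) W=rho_obj*g*V=817*9.81*0.096=769.4 N; F_B(max)=rho*g*V=1000*9.81*0.096=941.8 N
(b) Floating fraction=rho_obj/rho=817/1000=0.817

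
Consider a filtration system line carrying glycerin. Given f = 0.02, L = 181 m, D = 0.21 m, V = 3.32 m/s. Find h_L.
Formula: h_L = f \frac{L}{D} \frac{V^2}{2g}
h_L = 0.02·(181/0.21)·3.32²/(2·9.81) = 9.684 m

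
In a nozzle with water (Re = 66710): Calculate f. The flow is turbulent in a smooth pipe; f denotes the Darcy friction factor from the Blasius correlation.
Formula: f = \frac{0.316}{Re^{0.25}}
f = 0.316/66710^0.25 = 0.01966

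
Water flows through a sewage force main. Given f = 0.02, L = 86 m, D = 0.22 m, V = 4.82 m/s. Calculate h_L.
Formula: h_L = f \frac{L}{D} \frac{V^2}{2g}
h_L = 0.02·(86/0.22)·4.82²/(2·9.81) = 9.258 m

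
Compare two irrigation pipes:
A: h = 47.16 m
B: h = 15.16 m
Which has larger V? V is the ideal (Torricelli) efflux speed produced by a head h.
V(A) = 30.42 m/s, V(B) = 17.25 m/s. Answer: A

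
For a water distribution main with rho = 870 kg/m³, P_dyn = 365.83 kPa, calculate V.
Formula: P_{dyn} = \frac{1}{2} \rho V^2
Substituting knowns: 365.83 = 0.5·870·V²/1000
Solving for V: V = √(2·(365.83·1000)/870) = 29 m/s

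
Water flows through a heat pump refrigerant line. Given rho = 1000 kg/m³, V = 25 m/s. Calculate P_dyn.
Formula: P_{dyn} = \frac{1}{2} \rho V^2
P_dyn = 0.5·1000·25²/1000 = 312.5 kPa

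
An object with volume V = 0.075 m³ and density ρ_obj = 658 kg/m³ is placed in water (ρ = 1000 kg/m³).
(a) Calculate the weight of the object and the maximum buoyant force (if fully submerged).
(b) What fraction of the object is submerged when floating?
(a) W=rho_obj*g*V=658*9.81*0.075=484.1 N; F_B(max)=rho*g*V=1000*9.81*0.075=735.8 N
(b) Floating fraction=rho_obj/rho=658/1000=0.658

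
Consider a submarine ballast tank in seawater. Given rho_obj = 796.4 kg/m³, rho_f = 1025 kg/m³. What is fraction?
Formula: f_{sub} = \frac{\rho_{obj}}{\rho_f}
fraction = 796.4/1025 = 0.777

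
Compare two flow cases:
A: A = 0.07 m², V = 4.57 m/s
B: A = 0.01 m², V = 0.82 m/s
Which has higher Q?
Q(A) = 319.9 L/s, Q(B) = 8.2 L/s. Answer: A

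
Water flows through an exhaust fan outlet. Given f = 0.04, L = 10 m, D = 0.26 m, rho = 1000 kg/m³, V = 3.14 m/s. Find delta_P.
Formula: \Delta P = f \frac{L}{D} \frac{\rho V^2}{2}
delta_P = 0.04·(10/0.26)·0.5·1000·3.14²/1000 = 7.584 kPa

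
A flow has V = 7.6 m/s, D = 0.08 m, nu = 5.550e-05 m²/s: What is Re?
Formula: Re = \frac{V D}{\nu}
Re = 7.6·0.08/5.550e-05 = 10955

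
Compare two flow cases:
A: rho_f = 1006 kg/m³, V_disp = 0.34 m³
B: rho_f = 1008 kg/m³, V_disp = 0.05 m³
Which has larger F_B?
F_B(A) = 3355 N, F_B(B) = 494.4 N. Answer: A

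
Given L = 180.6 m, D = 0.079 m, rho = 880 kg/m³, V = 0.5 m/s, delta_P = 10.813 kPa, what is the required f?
Formula: \Delta P = f \frac{L}{D} \frac{\rho V^2}{2}
Substituting knowns: 10.813 = f·(180.6/0.079)·0.5·880·0.5²/1000
Solving for f: f = (10.813·1000)/((180.6/0.079)·0.5·880·0.5²) = 0.043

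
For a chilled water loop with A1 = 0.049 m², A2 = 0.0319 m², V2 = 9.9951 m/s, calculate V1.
Formula: V_2 = \frac{A_1 V_1}{A_2}
Substituting knowns: 9.9951 = 0.049·V1/0.0319
Solving for V1: V1 = 9.9951·0.0319/0.049 = 6.507 m/s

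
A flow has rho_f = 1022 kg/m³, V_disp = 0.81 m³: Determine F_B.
Formula: F_B = \rho_f g V_{disp}
F_B = 1022·9.81·0.81 = 8121 N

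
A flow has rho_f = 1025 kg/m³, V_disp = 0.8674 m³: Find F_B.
Formula: F_B = \rho_f g V_{disp}
F_B = 1025·9.81·0.8674 = 8722 N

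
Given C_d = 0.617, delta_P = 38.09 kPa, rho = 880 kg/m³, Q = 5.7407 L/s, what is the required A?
Formula: Q = C_d A \sqrt{\frac{2 \Delta P}{\rho}}
Substituting knowns: 5.7407 = 0.617·A·√(2·(38.09·1000)/880)·1000
Solving for A: A = (5.7407/1000)/(0.617·√(2·(38.09·1000)/880)) = 0.001 m²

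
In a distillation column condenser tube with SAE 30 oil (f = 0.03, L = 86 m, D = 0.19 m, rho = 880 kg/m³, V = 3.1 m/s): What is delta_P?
Formula: \Delta P = f \frac{L}{D} \frac{\rho V^2}{2}
delta_P = 0.03·(86/0.19)·0.5·880·3.1²/1000 = 57.42 kPa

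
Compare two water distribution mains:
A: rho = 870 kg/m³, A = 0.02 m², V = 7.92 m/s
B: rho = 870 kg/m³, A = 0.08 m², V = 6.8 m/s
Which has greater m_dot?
m_dot(A) = 137.8 kg/s, m_dot(B) = 473.3 kg/s. Answer: B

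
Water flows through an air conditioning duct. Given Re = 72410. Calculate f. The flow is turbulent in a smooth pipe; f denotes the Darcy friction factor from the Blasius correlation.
Formula: f = \frac{0.316}{Re^{0.25}}
f = 0.316/72410^0.25 = 0.01926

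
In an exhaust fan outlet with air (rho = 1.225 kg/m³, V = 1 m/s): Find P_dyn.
Formula: P_{dyn} = \frac{1}{2} \rho V^2
P_dyn = 0.5·1.225·1²/1000 = 0.0006125 kPa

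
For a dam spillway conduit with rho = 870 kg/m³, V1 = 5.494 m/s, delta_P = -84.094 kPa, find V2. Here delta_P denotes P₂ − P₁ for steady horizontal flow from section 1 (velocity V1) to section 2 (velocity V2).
Formula: \Delta P = \frac{1}{2} \rho (V_1^2 - V_2^2)
Substituting knowns: -84.094 = 0.5·870·(5.494² − V2²)/1000
Solving for V2: V2 = √(5.494² − 2·(-84.094·1000)/870) = 14.95 m/s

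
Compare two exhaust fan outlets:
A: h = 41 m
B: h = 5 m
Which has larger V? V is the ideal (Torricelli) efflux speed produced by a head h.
V(A) = 28.36 m/s, V(B) = 9.905 m/s. Answer: A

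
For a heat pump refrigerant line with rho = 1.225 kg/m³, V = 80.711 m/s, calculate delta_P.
Formula: V = \sqrt{\frac{2 \Delta P}{\rho}}
Substituting knowns: 80.711 = √(2·(delta_P·1000)/1.225)
Solving for delta_P: delta_P = 80.711²·1.225/2/1000 = 3.99 kPa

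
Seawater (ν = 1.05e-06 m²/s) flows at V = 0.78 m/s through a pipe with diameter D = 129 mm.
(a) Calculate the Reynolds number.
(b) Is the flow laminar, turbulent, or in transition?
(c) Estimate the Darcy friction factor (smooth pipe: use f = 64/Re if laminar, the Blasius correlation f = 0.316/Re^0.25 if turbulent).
(a) Re = V·D/ν = 0.78·0.129/1.05e-06 = 95829
(b) Flow regime: turbulent (Re > 4000)
(c) Friction factor: f = 0.316/Re^0.25 = 0.316/95829^0.25 = 0.01796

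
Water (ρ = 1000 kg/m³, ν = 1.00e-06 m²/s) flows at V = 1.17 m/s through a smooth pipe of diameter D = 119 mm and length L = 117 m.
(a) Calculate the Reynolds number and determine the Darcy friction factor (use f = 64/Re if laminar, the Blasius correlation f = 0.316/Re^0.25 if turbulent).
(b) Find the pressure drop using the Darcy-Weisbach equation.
(a) Re = V·D/ν = 1.17·0.119/1.00e-06 = 139230 → turbulent (Re > 4000); f = 0.316/Re^0.25 = 0.316/139230^0.25 = 0.016359 (Blasius is strictly valid for Re ≲ 1e5; used here as the smooth-pipe estimate the problem specifies)
(b) Darcy-Weisbach: ΔP = f·(L/D)·½ρV²/1000 = 0.016359·(117/0.119)·½·1000·1.17²/1000 = 11.01 kPa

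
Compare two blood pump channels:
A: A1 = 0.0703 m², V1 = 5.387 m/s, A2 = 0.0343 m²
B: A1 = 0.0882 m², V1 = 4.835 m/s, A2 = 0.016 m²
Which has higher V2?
V2(A) = 11.04 m/s, V2(B) = 26.65 m/s. Answer: B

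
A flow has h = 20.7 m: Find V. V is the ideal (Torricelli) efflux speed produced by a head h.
Formula: V = \sqrt{2 g h}
V = √(2·9.81·20.7) = 20.15 m/s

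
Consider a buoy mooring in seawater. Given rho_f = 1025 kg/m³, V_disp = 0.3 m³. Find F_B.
Formula: F_B = \rho_f g V_{disp}
F_B = 1025·9.81·0.3 = 3017 N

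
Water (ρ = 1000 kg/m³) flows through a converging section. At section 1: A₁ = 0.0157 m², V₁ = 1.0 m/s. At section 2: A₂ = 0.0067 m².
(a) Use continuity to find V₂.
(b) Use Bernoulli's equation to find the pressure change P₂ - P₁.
(a) Continuity: A₁V₁=A₂V₂ -> V₂=A₁V₁/A₂=0.0157*1.0/0.0067=2.34 m/s
(b) Bernoulli: P₂-P₁=0.5*rho*(V₁^2-V₂^2)/1000=0.5*1000*(1.0^2-2.34^2)/1000=-2.238 kPa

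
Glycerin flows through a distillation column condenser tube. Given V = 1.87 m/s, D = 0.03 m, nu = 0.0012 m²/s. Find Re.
Formula: Re = \frac{V D}{\nu}
Re = 1.87·0.03/0.0012 = 46.75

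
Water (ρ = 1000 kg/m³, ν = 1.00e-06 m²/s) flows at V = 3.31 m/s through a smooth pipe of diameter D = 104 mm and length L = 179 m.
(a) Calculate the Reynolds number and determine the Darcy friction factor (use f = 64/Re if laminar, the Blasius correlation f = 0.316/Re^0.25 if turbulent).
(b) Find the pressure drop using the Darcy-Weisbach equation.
(a) Re = V·D/ν = 3.31·0.104/1.00e-06 = 344240 → turbulent (Re > 4000); f = 0.316/Re^0.25 = 0.316/344240^0.25 = 0.013046 (Blasius is strictly valid for Re ≲ 1e5; used here as the smooth-pipe estimate the problem specifies)
(b) Darcy-Weisbach: ΔP = f·(L/D)·½ρV²/1000 = 0.013046·(179/0.104)·½·1000·3.31²/1000 = 123 kPa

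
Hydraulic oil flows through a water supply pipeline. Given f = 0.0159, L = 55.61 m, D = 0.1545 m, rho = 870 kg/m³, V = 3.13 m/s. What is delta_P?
Formula: \Delta P = f \frac{L}{D} \frac{\rho V^2}{2}
delta_P = 0.0159·(55.61/0.1545)·0.5·870·3.13²/1000 = 24.39 kPa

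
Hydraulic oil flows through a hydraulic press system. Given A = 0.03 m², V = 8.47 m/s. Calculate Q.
Formula: Q = A V
Q = 0.03·8.47·1000 = 254.1 L/s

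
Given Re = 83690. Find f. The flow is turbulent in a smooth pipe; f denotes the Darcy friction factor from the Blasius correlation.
Formula: f = \frac{0.316}{Re^{0.25}}
f = 0.316/83690^0.25 = 0.01858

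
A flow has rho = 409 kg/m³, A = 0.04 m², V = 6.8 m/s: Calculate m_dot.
Formula: \dot{m} = \rho A V
m_dot = 409·0.04·6.8 = 111.2 kg/s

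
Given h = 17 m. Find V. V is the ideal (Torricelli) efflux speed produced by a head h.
Formula: V = \sqrt{2 g h}
V = √(2·9.81·17) = 18.26 m/s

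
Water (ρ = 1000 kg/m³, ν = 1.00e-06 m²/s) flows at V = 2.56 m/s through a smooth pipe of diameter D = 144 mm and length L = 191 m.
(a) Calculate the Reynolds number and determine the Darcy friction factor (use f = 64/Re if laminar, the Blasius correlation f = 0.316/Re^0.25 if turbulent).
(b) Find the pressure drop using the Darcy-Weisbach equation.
(a) Re = V·D/ν = 2.56·0.144/1.00e-06 = 368640 → turbulent (Re > 4000); f = 0.316/Re^0.25 = 0.316/368640^0.25 = 0.012824 (Blasius is strictly valid for Re ≲ 1e5; used here as the smooth-pipe estimate the problem specifies)
(b) Darcy-Weisbach: ΔP = f·(L/D)·½ρV²/1000 = 0.012824·(191/0.144)·½·1000·2.56²/1000 = 55.74 kPa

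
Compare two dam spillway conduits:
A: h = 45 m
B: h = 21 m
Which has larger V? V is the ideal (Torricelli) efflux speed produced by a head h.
V(A) = 29.71 m/s, V(B) = 20.3 m/s. Answer: A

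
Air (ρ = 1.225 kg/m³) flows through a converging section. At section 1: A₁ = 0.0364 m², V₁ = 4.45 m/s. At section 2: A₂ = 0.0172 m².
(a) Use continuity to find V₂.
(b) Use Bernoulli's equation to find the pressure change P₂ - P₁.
(a) Continuity: A₁V₁=A₂V₂ -> V₂=A₁V₁/A₂=0.0364*4.45/0.0172=9.42 m/s
(b) Bernoulli: P₂-P₁=0.5*rho*(V₁^2-V₂^2)/1000=0.5*1.225*(4.45^2-9.42^2)/1000=-0.04222 kPa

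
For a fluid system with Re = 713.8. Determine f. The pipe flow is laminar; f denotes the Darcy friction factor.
Formula: f = \frac{64}{Re}
f = 64/713.8 = 0.08966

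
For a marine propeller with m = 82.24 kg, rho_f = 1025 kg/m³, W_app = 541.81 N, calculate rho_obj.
Formula: W_{app} = mg\left(1 - \frac{\rho_f}{\rho_{obj}}\right)
Substituting knowns: 541.81 = 82.24·9.81·(1 − 1025/rho_obj)
Solving for rho_obj: rho_obj = 1025/(1 − 541.81/(82.24·9.81)) = 3121 kg/m³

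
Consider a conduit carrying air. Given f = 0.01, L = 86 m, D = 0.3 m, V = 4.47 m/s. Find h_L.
Formula: h_L = f \frac{L}{D} \frac{V^2}{2g}
h_L = 0.01·(86/0.3)·4.47²/(2·9.81) = 2.919 m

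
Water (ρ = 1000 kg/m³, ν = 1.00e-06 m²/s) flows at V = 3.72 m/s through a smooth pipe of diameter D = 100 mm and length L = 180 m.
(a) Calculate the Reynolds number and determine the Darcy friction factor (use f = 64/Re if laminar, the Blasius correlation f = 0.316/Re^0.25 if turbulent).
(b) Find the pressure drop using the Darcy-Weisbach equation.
(a) Re = V·D/ν = 3.72·0.1/1.00e-06 = 372000 → turbulent (Re > 4000); f = 0.316/Re^0.25 = 0.316/372000^0.25 = 0.012795 (Blasius is strictly valid for Re ≲ 1e5; used here as the smooth-pipe estimate the problem specifies)
(b) Darcy-Weisbach: ΔP = f·(L/D)·½ρV²/1000 = 0.012795·(180/0.100)·½·1000·3.72²/1000 = 159.4 kPa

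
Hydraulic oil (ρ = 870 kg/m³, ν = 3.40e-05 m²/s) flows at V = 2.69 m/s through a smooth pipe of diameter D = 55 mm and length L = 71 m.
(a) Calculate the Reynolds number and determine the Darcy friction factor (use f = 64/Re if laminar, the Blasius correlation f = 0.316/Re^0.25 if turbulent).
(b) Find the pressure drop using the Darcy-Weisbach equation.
(a) Re = V·D/ν = 2.69·0.055/3.40e-05 = 4351.5 → turbulent (Re > 4000); f = 0.316/Re^0.25 = 0.316/4351.5^0.25 = 0.038907
(b) Darcy-Weisbach: ΔP = f·(L/D)·½ρV²/1000 = 0.038907·(71/0.055)·½·870·2.69²/1000 = 158.1 kPa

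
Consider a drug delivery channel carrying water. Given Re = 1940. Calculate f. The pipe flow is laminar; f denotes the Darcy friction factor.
Formula: f = \frac{64}{Re}
f = 64/1940 = 0.03299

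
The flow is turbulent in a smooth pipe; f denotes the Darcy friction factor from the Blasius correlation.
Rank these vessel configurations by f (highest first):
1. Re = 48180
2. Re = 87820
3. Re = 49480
Case 1: f = 0.02133
Case 2: f = 0.01836
Case 3: f = 0.02119
Ranking (highest first): 1, 3, 2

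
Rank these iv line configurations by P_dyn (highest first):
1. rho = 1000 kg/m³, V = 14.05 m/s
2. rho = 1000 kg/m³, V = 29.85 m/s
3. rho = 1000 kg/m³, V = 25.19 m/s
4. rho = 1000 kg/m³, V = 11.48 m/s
Case 1: P_dyn = 98.7 kPa
Case 2: P_dyn = 445.5 kPa
Case 3: P_dyn = 317.3 kPa
Case 4: P_dyn = 65.9 kPa
Ranking (highest first): 2, 3, 1, 4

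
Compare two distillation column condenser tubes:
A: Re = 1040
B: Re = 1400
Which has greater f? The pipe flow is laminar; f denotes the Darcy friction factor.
f(A) = 0.06154, f(B) = 0.04571. Answer: A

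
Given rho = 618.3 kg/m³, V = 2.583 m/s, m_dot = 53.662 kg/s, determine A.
Formula: \dot{m} = \rho A V
Substituting knowns: 53.662 = 618.3·A·2.583
Solving for A: A = 53.662/(618.3·2.583) = 0.0336 m²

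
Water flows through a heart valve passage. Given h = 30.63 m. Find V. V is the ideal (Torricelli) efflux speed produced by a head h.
Formula: V = \sqrt{2 g h}
V = √(2·9.81·30.63) = 24.51 m/s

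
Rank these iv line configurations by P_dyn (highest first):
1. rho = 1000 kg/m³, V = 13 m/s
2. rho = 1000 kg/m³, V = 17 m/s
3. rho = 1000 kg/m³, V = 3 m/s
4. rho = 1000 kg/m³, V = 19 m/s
Case 1: P_dyn = 84.5 kPa
Case 2: P_dyn = 144.5 kPa
Case 3: P_dyn = 4.5 kPa
Case 4: P_dyn = 180.5 kPa
Ranking (highest first): 4, 2, 1, 3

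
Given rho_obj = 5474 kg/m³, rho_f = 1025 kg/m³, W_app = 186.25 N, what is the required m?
Formula: W_{app} = mg\left(1 - \frac{\rho_f}{\rho_{obj}}\right)
Substituting knowns: 186.25 = m·9.81·(1 − 1025/5474)
Solving for m: m = 186.25/(9.81·(1 − 1025/5474)) = 23.36 kg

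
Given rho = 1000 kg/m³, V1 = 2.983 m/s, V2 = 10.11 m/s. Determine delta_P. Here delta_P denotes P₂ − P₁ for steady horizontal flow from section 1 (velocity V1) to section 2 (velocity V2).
Formula: \Delta P = \frac{1}{2} \rho (V_1^2 - V_2^2)
delta_P = 0.5·1000·(2.983² − 10.11²)/1000 = -46.66 kPa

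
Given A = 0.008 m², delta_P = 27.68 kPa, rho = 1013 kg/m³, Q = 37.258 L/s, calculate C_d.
Formula: Q = C_d A \sqrt{\frac{2 \Delta P}{\rho}}
Substituting knowns: 37.258 = C_d·0.008·√(2·(27.68·1000)/1013)·1000
Solving for C_d: C_d = (37.258/1000)/(0.008·√(2·(27.68·1000)/1013)) = 0.63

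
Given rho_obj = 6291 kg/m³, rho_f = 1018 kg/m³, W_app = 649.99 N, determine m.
Formula: W_{app} = mg\left(1 - \frac{\rho_f}{\rho_{obj}}\right)
Substituting knowns: 649.99 = m·9.81·(1 − 1018/6291)
Solving for m: m = 649.99/(9.81·(1 − 1018/6291)) = 79.05 kg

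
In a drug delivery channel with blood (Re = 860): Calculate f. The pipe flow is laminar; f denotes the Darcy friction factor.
Formula: f = \frac{64}{Re}
f = 64/860 = 0.07442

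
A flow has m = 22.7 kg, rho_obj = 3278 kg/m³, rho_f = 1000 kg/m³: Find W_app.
Formula: W_{app} = mg\left(1 - \frac{\rho_f}{\rho_{obj}}\right)
W_app = 22.7·9.81·(1 − 1000/3278) = 154.8 N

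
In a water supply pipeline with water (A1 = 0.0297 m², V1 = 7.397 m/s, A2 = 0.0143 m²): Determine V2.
Formula: V_2 = \frac{A_1 V_1}{A_2}
V2 = 0.0297·7.397/0.0143 = 15.36 m/s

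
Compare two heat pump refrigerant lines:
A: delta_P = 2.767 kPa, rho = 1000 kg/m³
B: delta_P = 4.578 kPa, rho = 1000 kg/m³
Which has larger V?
V(A) = 2.352 m/s, V(B) = 3.026 m/s. Answer: B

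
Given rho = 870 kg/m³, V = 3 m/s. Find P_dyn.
Formula: P_{dyn} = \frac{1}{2} \rho V^2
P_dyn = 0.5·870·3²/1000 = 3.915 kPa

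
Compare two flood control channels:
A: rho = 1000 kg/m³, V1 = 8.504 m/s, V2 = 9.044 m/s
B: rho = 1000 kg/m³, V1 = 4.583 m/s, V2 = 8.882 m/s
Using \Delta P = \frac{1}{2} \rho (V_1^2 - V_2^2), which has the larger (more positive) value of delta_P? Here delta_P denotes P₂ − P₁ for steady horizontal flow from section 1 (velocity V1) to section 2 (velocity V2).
delta_P(A) = -4.738 kPa, delta_P(B) = -28.94 kPa. Answer: A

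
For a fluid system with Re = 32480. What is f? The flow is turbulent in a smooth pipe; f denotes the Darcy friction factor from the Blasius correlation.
Formula: f = \frac{0.316}{Re^{0.25}}
f = 0.316/32480^0.25 = 0.02354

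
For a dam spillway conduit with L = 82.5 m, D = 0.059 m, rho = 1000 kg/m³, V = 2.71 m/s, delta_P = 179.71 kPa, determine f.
Formula: \Delta P = f \frac{L}{D} \frac{\rho V^2}{2}
Substituting knowns: 179.71 = f·(82.5/0.059)·0.5·1000·2.71²/1000
Solving for f: f = (179.71·1000)/((82.5/0.059)·0.5·1000·2.71²) = 0.035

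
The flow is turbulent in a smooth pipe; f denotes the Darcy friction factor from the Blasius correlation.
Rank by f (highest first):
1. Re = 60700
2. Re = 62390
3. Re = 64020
Case 1: f = 0.02013
Case 2: f = 0.01999
Case 3: f = 0.01987
Ranking (highest first): 1, 2, 3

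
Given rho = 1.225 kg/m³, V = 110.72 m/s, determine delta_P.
Formula: V = \sqrt{\frac{2 \Delta P}{\rho}}
Substituting knowns: 110.72 = √(2·(delta_P·1000)/1.225)
Solving for delta_P: delta_P = 110.72²·1.225/2/1000 = 7.509 kPa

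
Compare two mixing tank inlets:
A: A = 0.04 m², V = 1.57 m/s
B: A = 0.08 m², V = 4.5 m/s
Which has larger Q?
Q(A) = 62.8 L/s, Q(B) = 360 L/s. Answer: B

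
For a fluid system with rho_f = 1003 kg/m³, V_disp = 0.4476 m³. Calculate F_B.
Formula: F_B = \rho_f g V_{disp}
F_B = 1003·9.81·0.4476 = 4404 N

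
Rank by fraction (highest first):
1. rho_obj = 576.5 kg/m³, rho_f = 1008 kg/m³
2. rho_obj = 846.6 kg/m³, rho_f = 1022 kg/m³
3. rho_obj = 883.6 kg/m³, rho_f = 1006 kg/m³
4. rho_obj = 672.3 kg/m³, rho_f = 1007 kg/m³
Case 1: fraction = 0.5719
Case 2: fraction = 0.8284
Case 3: fraction = 0.8783
Case 4: fraction = 0.6676
Ranking (highest first): 3, 2, 4, 1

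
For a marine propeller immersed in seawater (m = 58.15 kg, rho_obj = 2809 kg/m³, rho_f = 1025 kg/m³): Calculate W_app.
Formula: W_{app} = mg\left(1 - \frac{\rho_f}{\rho_{obj}}\right)
W_app = 58.15·9.81·(1 − 1025/2809) = 362.3 N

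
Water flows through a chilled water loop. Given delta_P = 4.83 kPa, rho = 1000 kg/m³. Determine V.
Formula: V = \sqrt{\frac{2 \Delta P}{\rho}}
V = √(2·(4.83·1000)/1000) = 3.108 m/s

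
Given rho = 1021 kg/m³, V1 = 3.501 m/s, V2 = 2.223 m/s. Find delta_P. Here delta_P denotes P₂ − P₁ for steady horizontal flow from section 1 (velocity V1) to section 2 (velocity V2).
Formula: \Delta P = \frac{1}{2} \rho (V_1^2 - V_2^2)
delta_P = 0.5·1021·(3.501² − 2.223²)/1000 = 3.734 kPa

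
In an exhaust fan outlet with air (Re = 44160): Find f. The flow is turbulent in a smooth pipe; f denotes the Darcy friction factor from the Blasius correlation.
Formula: f = \frac{0.316}{Re^{0.25}}
f = 0.316/44160^0.25 = 0.0218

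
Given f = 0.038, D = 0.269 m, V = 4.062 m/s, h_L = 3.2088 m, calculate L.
Formula: h_L = f \frac{L}{D} \frac{V^2}{2g}
Substituting knowns: 3.2088 = 0.038·(L/0.269)·4.062²/(2·9.81)
Solving for L: L = 3.2088·2·9.81·0.269/(0.038·4.062²) = 27.01 m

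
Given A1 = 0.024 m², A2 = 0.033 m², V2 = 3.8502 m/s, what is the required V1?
Formula: V_2 = \frac{A_1 V_1}{A_2}
Substituting knowns: 3.8502 = 0.024·V1/0.033
Solving for V1: V1 = 3.8502·0.033/0.024 = 5.294 m/s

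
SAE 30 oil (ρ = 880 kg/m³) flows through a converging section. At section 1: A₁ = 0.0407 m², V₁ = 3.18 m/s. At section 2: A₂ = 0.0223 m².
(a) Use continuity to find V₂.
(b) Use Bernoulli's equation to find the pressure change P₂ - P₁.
(a) Continuity: A₁V₁=A₂V₂ -> V₂=A₁V₁/A₂=0.0407*3.18/0.0223=5.80 m/s
(b) Bernoulli: P₂-P₁=0.5*rho*(V₁^2-V₂^2)/1000=0.5*880*(3.18^2-5.80^2)/1000=-10.35 kPa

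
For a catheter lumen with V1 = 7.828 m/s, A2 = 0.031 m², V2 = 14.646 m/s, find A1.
Formula: V_2 = \frac{A_1 V_1}{A_2}
Substituting knowns: 14.646 = A1·7.828/0.031
Solving for A1: A1 = 14.646·0.031/7.828 = 0.058 m²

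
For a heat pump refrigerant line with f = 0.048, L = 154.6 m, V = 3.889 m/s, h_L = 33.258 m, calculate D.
Formula: h_L = f \frac{L}{D} \frac{V^2}{2g}
Substituting knowns: 33.258 = 0.048·(154.6/D)·3.889²/(2·9.81)
Solving for D: D = 0.048·154.6·3.889²/(2·9.81·33.258) = 0.172 m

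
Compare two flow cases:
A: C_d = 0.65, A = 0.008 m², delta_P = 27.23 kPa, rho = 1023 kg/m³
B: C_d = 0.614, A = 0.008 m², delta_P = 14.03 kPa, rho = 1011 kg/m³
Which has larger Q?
Q(A) = 37.94 L/s, Q(B) = 25.88 L/s. Answer: A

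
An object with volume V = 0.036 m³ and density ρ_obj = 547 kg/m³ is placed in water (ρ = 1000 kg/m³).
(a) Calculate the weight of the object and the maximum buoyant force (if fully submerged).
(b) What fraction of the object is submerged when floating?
(a) W=rho_obj*g*V=547*9.81*0.036=193.2 N; F_B(max)=rho*g*V=1000*9.81*0.036=353.2 N
(b) Floating fraction=rho_obj/rho=547/1000=0.547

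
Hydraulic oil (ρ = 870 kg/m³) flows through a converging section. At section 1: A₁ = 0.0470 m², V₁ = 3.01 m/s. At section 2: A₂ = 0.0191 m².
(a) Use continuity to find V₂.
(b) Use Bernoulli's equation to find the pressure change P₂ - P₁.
(a) Continuity: A₁V₁=A₂V₂ -> V₂=A₁V₁/A₂=0.0470*3.01/0.0191=7.41 m/s
(b) Bernoulli: P₂-P₁=0.5*rho*(V₁^2-V₂^2)/1000=0.5*870*(3.01^2-7.41^2)/1000=-19.94 kPa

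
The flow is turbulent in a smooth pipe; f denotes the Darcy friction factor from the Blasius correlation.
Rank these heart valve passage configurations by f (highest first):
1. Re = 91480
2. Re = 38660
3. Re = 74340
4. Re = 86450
Case 1: f = 0.01817
Case 2: f = 0.02254
Case 3: f = 0.01914
Case 4: f = 0.01843
Ranking (highest first): 2, 3, 4, 1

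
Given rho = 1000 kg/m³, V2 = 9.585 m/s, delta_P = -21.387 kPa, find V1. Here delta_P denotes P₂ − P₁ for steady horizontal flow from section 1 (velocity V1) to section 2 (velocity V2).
Formula: \Delta P = \frac{1}{2} \rho (V_1^2 - V_2^2)
Substituting knowns: -21.387 = 0.5·1000·(V1² − 9.585²)/1000
Solving for V1: V1 = √(9.585² + 2·(-21.387·1000)/1000) = 7.007 m/s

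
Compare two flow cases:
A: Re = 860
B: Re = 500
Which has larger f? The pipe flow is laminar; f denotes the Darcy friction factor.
f(A) = 0.07442, f(B) = 0.128. Answer: B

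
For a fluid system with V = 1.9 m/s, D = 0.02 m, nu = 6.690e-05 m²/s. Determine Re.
Formula: Re = \frac{V D}{\nu}
Re = 1.9·0.02/6.690e-05 = 568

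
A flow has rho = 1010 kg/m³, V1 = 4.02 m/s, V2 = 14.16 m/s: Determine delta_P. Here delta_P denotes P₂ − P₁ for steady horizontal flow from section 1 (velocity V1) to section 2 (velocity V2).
Formula: \Delta P = \frac{1}{2} \rho (V_1^2 - V_2^2)
delta_P = 0.5·1010·(4.02² − 14.16²)/1000 = -93.09 kPa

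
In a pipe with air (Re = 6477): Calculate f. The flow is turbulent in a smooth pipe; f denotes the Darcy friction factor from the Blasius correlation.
Formula: f = \frac{0.316}{Re^{0.25}}
f = 0.316/6477^0.25 = 0.03522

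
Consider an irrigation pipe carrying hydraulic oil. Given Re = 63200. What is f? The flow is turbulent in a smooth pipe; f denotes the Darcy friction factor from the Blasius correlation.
Formula: f = \frac{0.316}{Re^{0.25}}
f = 0.316/63200^0.25 = 0.01993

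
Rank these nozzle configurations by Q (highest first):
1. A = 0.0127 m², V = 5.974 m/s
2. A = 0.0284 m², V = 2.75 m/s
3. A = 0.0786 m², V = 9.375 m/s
Case 1: Q = 75.87 L/s
Case 2: Q = 78.1 L/s
Case 3: Q = 736.9 L/s
Ranking (highest first): 3, 2, 1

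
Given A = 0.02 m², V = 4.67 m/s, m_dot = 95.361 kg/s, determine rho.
Formula: \dot{m} = \rho A V
Substituting knowns: 95.361 = rho·0.02·4.67
Solving for rho: rho = 95.361/(0.02·4.67) = 1021 kg/m³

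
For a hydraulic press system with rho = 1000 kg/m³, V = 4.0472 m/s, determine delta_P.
Formula: V = \sqrt{\frac{2 \Delta P}{\rho}}
Substituting knowns: 4.0472 = √(2·(delta_P·1000)/1000)
Solving for delta_P: delta_P = 4.0472²·1000/2/1000 = 8.19 kPa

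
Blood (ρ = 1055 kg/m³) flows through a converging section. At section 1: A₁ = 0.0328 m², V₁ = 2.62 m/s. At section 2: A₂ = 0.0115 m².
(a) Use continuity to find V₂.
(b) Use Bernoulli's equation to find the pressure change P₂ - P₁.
(a) Continuity: A₁V₁=A₂V₂ -> V₂=A₁V₁/A₂=0.0328*2.62/0.0115=7.47 m/s
(b) Bernoulli: P₂-P₁=0.5*rho*(V₁^2-V₂^2)/1000=0.5*1055*(2.62^2-7.47^2)/1000=-25.81 kPa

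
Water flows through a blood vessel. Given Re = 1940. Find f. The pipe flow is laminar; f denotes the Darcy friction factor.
Formula: f = \frac{64}{Re}
f = 64/1940 = 0.03299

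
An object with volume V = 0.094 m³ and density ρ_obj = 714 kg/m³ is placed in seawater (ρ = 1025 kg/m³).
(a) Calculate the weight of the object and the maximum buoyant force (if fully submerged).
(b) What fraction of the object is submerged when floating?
(a) W=rho_obj*g*V=714*9.81*0.094=658.4 N; F_B(max)=rho*g*V=1025*9.81*0.094=945.2 N
(b) Floating fraction=rho_obj/rho=714/1025=0.697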